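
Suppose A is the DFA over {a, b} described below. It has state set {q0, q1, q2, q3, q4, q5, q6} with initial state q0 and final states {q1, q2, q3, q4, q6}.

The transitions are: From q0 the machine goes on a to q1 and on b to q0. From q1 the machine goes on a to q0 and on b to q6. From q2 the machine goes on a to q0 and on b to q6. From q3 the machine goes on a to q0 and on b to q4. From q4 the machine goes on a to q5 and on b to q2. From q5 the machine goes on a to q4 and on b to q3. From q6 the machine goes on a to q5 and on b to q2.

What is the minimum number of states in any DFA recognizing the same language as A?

4

Every state is reachable, so we keep all 7.
Initial partition by acceptance: {q1,q2,q3,q4,q6} | {q0,q5}.
On input b, block {q0,q5} splits into {q0} and {q5}.
Refine {q1,q2,q3,q4,q6} on symbol a: members go to different blocks, giving {q1,q2,q3} and {q4,q6}.
The partition is now stable with 4 blocks: {q1,q2,q3} | {q0} | {q5} | {q4,q6}.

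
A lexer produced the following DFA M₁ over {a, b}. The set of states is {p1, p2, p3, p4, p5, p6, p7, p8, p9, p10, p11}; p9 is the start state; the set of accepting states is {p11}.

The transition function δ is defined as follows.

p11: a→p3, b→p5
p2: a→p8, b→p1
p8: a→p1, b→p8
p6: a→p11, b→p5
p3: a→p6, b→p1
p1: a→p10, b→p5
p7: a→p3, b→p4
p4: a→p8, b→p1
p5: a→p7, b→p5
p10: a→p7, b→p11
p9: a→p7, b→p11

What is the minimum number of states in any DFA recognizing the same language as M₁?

First remove the unreachable states {p2}; 10 states remain.
P0 = {p11} | {p1,p3,p4,p5,p6,p7,p8,p9,p10}.
Refine {p1,p3,p4,p5,p6,p7,p8,p9,p10} on symbol a: members go to different blocks, giving {p1,p3,p4,p5,p7,p8,p9,p10} and {p6}.
Refine {p1,p3,p4,p5,p7,p8,p9,p10} on symbol a: members go to different blocks, giving {p1,p4,p5,p7,p8,p9,p10} and {p3}.
Refine {p1,p4,p5,p7,p8,p9,p10} on symbol a: members go to different blocks, giving {p1,p4,p5,p8,p9,p10} and {p7}.
On input a, block {p1,p4,p5,p8,p9,p10} splits into {p1,p4,p8} and {p5,p9,p10}.
Refine {p1,p4,p8} on symbol a: members go to different blocks, giving {p4,p8} and {p1}.
On input a, block {p4,p8} splits into {p4} and {p8}.
Refine {p5,p9,p10} on symbol b: members go to different blocks, giving {p9,p10} and {p5}.
No further refinement is possible. Final partition (9 blocks): {p11} | {p4} | {p6} | {p3} | {p7} | {p9,p10} | {p1} | {p8} | {p5}.

9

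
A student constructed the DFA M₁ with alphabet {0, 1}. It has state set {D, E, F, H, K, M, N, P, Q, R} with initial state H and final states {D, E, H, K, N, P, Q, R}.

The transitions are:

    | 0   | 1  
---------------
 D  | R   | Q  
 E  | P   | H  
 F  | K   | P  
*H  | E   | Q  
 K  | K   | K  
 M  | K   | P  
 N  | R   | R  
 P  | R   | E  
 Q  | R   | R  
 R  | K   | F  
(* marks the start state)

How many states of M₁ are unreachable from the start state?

3

BFS from H reaches {E, F, H, K, P, Q, R}; the 3 state(s) D, M, N are never visited.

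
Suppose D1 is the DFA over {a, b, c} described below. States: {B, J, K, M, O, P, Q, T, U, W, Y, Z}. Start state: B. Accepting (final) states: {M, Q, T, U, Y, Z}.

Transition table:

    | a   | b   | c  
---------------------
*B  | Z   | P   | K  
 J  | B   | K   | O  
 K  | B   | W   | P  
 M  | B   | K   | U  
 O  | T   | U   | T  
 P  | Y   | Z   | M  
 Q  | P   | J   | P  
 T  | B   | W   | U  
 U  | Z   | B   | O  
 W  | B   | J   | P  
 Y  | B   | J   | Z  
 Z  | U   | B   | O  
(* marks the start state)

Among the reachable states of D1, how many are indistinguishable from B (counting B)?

1

Reachable states from the start: {B,J,K,M,O,P,T,U,W,Y,Z}. Unreachable: {Q} — drop them.
P0 = {M,T,U,Y,Z} | {B,J,K,O,P,W}.
Split {M,T,U,Y,Z} by δ(·,a) → {M,T,Y} and {U,Z}.
On input a, block {B,J,K,O,P,W} splits into {J,K,W} and {O,P} and {B}.
No further refinement is possible. Final partition (5 blocks): {M,T,Y} | {J,K,W} | {U,Z} | {O,P} | {B}.
The equivalence class containing B is {B}, of size 1.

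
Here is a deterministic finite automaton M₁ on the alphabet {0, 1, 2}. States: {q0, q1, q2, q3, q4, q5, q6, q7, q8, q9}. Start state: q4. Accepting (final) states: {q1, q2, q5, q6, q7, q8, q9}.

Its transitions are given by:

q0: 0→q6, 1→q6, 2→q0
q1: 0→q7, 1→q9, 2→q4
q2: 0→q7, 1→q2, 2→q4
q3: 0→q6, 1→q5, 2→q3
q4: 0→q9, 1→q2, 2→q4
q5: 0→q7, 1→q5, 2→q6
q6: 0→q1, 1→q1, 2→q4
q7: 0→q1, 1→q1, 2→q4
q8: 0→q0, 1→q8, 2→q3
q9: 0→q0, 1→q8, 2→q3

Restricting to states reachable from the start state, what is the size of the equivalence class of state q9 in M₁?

Every state is reachable, so we keep all 10.
Initial partition by acceptance: {q1,q2,q5,q6,q7,q8,q9} | {q0,q3,q4}.
On input 0, block {q1,q2,q5,q6,q7,q8,q9} splits into {q1,q2,q5,q6,q7} and {q8,q9}.
On input 1, block {q1,q2,q5,q6,q7} splits into {q2,q5,q6,q7} and {q1}.
On input 0, block {q2,q5,q6,q7} splits into {q2,q5} and {q6,q7}.
Split {q2,q5} by δ(·,2) → {q2} and {q5}.
Refine {q0,q3,q4} on symbol 0: members go to different blocks, giving {q0,q3} and {q4}.
Refine {q0,q3} on symbol 1: members go to different blocks, giving {q0} and {q3}.
No further refinement is possible. Final partition (8 blocks): {q2} | {q0} | {q8,q9} | {q1} | {q6,q7} | {q5} | {q4} | {q3}.
The equivalence class containing q9 is {q8,q9}, of size 2.

2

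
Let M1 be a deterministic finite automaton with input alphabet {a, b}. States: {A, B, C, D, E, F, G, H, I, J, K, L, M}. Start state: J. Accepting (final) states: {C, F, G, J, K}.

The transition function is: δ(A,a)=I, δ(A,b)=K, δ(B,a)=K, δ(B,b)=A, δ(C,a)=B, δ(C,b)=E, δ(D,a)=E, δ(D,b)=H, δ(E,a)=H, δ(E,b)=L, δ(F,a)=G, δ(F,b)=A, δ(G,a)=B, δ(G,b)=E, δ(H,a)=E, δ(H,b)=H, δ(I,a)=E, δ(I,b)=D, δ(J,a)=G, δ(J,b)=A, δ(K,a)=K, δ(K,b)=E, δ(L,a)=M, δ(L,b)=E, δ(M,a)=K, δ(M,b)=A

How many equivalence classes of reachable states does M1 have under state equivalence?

Reachable states from the start: {A,B,D,E,G,H,I,J,K,L,M}. Unreachable: {C,F} — drop them.
Initial partition by acceptance: {G,J,K} | {A,B,D,E,H,I,L,M}.
On input a, block {G,J,K} splits into {J,K} and {G}.
Split {J,K} by δ(·,a) → {J} and {K}.
Split {A,B,D,E,H,I,L,M} by δ(·,a) → {A,D,E,H,I,L} and {B,M}.
On input a, block {A,D,E,H,I,L} splits into {A,D,E,H,I} and {L}.
Split {A,D,E,H,I} by δ(·,b) → {D,H,I} and {A} and {E}.
Stable partition: {J} | {D,H,I} | {G} | {K} | {B,M} | {L} | {A} | {E} — 8 equivalence classes.

8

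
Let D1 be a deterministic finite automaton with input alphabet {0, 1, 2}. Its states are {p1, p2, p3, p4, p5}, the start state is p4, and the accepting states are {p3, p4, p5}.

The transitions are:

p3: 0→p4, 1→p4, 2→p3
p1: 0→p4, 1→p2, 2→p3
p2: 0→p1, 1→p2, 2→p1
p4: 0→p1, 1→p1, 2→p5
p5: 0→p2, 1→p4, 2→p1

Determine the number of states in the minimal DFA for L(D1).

5

Every state is reachable, so we keep all 5.
Initial partition by acceptance: {p3,p4,p5} | {p1,p2}.
Refine {p3,p4,p5} on symbol 0: members go to different blocks, giving {p4,p5} and {p3}.
On input 1, block {p4,p5} splits into {p4} and {p5}.
Refine {p1,p2} on symbol 0: members go to different blocks, giving {p1} and {p2}.
The partition is now stable with 5 blocks: {p4} | {p1} | {p3} | {p5} | {p2}.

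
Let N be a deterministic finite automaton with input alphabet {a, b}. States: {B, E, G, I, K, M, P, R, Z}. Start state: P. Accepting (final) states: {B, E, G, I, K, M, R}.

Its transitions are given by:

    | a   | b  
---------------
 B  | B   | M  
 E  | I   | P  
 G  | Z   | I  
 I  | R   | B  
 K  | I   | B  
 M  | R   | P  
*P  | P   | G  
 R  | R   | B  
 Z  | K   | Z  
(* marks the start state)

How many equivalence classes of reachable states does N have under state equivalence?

6

Reachable states from the start: {B,G,I,K,M,P,R,Z}. Unreachable: {E} — drop them.
Initial partition by acceptance: {B,G,I,K,M,R} | {P,Z}.
Split {B,G,I,K,M,R} by δ(·,a) → {B,I,K,M,R} and {G}.
Split {B,I,K,M,R} by δ(·,b) → {B,I,K,R} and {M}.
Split {B,I,K,R} by δ(·,b) → {I,K,R} and {B}.
On input a, block {P,Z} splits into {Z} and {P}.
The partition is now stable with 6 blocks: {I,K,R} | {Z} | {G} | {M} | {B} | {P}.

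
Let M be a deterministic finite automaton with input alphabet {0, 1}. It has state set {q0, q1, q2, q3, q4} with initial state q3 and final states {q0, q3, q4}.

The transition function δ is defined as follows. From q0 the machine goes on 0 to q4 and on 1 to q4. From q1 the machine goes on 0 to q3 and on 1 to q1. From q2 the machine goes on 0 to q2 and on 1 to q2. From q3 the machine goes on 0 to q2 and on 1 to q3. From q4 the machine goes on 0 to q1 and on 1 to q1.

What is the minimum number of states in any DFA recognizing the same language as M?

2

First remove the unreachable states {q0,q1,q4}; 2 states remain.
Start with accepting vs non-accepting: {q3} | {q2}.
No further refinement is possible. Final partition (2 blocks): {q3} | {q2}.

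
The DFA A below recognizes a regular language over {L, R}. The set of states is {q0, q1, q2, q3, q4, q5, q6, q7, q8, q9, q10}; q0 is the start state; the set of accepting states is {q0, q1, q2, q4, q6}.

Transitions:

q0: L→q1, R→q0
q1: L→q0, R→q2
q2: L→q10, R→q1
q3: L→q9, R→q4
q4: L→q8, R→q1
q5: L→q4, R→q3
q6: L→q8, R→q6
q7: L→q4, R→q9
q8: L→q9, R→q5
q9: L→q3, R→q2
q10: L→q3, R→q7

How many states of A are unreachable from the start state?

1

Starting at q0 and following transitions, the reachable set is {q0, q1, q2, q3, q4, q5, q7, q8, q9, q10}. That leaves q6 unreachable — 1 in total.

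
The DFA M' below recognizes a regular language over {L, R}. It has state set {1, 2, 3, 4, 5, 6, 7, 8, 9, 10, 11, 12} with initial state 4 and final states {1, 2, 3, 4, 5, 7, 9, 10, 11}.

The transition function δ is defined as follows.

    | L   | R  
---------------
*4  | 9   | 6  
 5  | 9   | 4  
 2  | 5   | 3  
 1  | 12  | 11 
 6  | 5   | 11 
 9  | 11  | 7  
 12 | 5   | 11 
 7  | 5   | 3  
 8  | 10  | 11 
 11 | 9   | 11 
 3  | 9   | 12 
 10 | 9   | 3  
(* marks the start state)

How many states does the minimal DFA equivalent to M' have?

6

First remove the unreachable states {1,2,8,10}; 8 states remain.
Initial partition by acceptance: {3,4,5,7,9,11} | {6,12}.
Refine {3,4,5,7,9,11} on symbol R: members go to different blocks, giving {5,7,9,11} and {3,4}.
Refine {5,7,9,11} on symbol R: members go to different blocks, giving {5,7} and {9,11}.
Refine {5,7} on symbol L: members go to different blocks, giving {5} and {7}.
On input R, block {9,11} splits into {9} and {11}.
Stable partition: {5} | {6,12} | {3,4} | {9} | {7} | {11} — 6 equivalence classes.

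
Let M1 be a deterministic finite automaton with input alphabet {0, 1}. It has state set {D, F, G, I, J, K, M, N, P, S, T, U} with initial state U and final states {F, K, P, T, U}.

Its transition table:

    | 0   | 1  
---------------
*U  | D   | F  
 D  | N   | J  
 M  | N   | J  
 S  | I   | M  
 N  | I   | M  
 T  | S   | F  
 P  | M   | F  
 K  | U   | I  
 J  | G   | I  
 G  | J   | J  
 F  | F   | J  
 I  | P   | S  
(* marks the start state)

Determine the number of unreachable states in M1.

2

BFS from U reaches {D, F, G, I, J, M, N, P, S, U}; the 2 state(s) K, T are never visited.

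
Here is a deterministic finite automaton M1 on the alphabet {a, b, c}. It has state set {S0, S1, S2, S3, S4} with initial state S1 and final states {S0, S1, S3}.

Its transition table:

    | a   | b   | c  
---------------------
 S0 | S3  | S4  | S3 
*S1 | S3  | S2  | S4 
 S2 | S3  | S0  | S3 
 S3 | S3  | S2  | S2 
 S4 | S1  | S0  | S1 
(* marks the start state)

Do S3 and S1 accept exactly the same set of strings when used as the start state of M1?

Yes

P0 = {S0,S1,S3} | {S2,S4}.
On input c, block {S0,S1,S3} splits into {S1,S3} and {S0}.
No further refinement is possible. Final partition (3 blocks): {S1,S3} | {S2,S4} | {S0}.
S3 and S1 lie in the same block of the stable partition, so they are equivalent — no string distinguishes them.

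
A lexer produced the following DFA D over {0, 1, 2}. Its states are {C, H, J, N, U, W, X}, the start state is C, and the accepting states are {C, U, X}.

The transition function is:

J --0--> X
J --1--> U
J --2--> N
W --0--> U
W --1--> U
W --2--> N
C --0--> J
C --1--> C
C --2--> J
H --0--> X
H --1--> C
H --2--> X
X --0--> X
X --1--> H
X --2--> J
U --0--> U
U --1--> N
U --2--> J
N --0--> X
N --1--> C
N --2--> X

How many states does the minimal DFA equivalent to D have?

States {W} cannot be reached from the start state, so discard them.
P0 = {C,U,X} | {H,J,N}.
Refine {C,U,X} on symbol 0: members go to different blocks, giving {U,X} and {C}.
Split {H,J,N} by δ(·,1) → {H,N} and {J}.
Stable partition: {U,X} | {H,N} | {C} | {J} — 4 equivalence classes.

4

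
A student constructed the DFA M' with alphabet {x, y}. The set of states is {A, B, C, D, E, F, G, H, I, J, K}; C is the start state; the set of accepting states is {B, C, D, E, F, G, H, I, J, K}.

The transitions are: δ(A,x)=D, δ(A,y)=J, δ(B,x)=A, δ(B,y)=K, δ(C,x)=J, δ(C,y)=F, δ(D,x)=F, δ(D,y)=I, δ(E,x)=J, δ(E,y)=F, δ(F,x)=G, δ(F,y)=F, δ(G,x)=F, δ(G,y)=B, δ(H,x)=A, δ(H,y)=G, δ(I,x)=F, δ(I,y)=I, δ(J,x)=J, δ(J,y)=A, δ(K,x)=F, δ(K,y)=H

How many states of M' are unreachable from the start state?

1

No path from C leads to E; the other 10 states are all reachable.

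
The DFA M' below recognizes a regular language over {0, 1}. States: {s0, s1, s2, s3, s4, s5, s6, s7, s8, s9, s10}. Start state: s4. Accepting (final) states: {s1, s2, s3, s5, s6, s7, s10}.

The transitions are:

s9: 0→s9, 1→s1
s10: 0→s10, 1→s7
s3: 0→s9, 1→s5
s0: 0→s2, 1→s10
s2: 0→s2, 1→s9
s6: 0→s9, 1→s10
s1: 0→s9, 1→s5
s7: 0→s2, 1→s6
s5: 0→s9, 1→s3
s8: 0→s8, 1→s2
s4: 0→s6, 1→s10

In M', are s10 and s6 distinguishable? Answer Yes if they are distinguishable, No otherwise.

Yes

States {s0,s8} cannot be reached from the start state, so discard them.
Start with accepting vs non-accepting: {s1,s2,s3,s5,s6,s7,s10} | {s4,s9}.
Split {s1,s2,s3,s5,s6,s7,s10} by δ(·,0) → {s1,s3,s5,s6} and {s2,s7,s10}.
Refine {s1,s3,s5,s6} on symbol 1: members go to different blocks, giving {s1,s3,s5} and {s6}.
Refine {s4,s9} on symbol 0: members go to different blocks, giving {s4} and {s9}.
Refine {s2,s7,s10} on symbol 1: members go to different blocks, giving {s2} and {s7} and {s10}.
The partition is now stable with 7 blocks: {s1,s3,s5} | {s4} | {s2} | {s6} | {s9} | {s7} | {s10}.
s10 and s6 end up in different blocks, so they are distinguishable. For instance, the string '0' is accepted from only s10.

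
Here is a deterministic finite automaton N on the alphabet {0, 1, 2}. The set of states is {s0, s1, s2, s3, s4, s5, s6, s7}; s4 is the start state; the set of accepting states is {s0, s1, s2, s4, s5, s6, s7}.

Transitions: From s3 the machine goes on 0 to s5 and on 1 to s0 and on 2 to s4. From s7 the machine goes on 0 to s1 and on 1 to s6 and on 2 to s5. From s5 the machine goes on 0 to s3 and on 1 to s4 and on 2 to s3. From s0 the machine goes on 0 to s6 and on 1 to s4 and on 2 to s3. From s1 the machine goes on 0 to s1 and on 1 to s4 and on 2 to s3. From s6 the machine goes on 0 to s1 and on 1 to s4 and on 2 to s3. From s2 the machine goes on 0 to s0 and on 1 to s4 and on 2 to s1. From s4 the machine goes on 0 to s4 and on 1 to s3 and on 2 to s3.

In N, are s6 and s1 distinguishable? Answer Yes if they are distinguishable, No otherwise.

No

States {s2,s7} cannot be reached from the start state, so discard them.
P0 = {s0,s1,s4,s5,s6} | {s3}.
Refine {s0,s1,s4,s5,s6} on symbol 0: members go to different blocks, giving {s0,s1,s4,s6} and {s5}.
On input 1, block {s0,s1,s4,s6} splits into {s0,s1,s6} and {s4}.
Stable partition: {s0,s1,s6} | {s3} | {s5} | {s4} — 4 equivalence classes.
s6 and s1 lie in the same block of the stable partition, so they are equivalent — no string distinguishes them.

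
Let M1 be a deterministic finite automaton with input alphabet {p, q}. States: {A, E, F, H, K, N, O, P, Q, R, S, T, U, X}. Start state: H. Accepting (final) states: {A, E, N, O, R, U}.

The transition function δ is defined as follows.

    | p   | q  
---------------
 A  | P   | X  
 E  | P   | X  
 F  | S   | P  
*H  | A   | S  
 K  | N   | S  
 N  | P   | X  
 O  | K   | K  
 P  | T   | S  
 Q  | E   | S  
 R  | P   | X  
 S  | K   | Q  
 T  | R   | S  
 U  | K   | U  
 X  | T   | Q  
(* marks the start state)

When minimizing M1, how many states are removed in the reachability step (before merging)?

3

No path from H leads to F, O, U; the other 11 states are all reachable.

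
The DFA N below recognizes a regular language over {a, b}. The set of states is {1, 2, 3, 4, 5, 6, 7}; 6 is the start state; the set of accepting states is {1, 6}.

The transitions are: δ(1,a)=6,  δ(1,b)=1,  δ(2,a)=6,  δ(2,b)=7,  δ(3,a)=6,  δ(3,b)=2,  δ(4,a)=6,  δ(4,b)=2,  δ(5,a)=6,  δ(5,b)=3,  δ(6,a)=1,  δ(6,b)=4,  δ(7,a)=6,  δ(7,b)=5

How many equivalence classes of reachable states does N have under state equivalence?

3

All states are reachable from the start state.
P0 = {1,6} | {2,3,4,5,7}.
On input b, block {1,6} splits into {1} and {6}.
Stable partition: {1} | {2,3,4,5,7} | {6} — 3 equivalence classes.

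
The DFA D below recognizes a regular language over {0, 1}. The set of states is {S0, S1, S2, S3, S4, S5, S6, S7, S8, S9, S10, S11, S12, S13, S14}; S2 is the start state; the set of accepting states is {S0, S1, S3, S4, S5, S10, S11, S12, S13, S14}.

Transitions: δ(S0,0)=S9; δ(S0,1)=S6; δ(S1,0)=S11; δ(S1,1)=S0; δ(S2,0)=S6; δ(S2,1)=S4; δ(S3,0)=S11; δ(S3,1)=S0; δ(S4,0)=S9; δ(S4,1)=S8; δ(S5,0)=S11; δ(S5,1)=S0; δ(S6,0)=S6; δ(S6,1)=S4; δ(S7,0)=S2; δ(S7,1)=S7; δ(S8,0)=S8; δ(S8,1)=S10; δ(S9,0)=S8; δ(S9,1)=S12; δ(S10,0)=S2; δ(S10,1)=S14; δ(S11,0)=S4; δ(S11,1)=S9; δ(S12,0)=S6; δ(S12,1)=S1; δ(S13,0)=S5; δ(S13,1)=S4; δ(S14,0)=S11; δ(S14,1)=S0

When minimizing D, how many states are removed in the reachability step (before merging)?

4

BFS from S2 reaches {S0, S1, S2, S4, S6, S8, S9, S10, S11, S12, S14}; the 4 state(s) S3, S5, S7, S13 are never visited.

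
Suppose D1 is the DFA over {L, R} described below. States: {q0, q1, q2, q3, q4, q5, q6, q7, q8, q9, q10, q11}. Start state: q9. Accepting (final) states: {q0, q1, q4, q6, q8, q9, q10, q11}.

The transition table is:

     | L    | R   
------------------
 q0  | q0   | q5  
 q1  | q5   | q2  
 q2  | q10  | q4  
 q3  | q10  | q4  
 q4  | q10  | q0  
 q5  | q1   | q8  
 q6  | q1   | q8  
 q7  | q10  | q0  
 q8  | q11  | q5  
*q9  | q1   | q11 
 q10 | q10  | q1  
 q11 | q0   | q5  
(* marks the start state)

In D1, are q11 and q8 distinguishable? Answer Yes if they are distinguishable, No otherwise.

No

Reachable states from the start: {q0,q1,q2,q4,q5,q8,q9,q10,q11}. Unreachable: {q3,q6,q7} — drop them.
Start with accepting vs non-accepting: {q0,q1,q4,q8,q9,q10,q11} | {q2,q5}.
Split {q0,q1,q4,q8,q9,q10,q11} by δ(·,L) → {q0,q4,q8,q9,q10,q11} and {q1}.
Split {q0,q4,q8,q9,q10,q11} by δ(·,L) → {q0,q4,q8,q10,q11} and {q9}.
Split {q0,q4,q8,q10,q11} by δ(·,R) → {q0,q8,q11} and {q4} and {q10}.
On input L, block {q2,q5} splits into {q2} and {q5}.
No further refinement is possible. Final partition (7 blocks): {q0,q8,q11} | {q2} | {q1} | {q9} | {q4} | {q10} | {q5}.
q11 and q8 lie in the same block of the stable partition, so they are equivalent — no string distinguishes them.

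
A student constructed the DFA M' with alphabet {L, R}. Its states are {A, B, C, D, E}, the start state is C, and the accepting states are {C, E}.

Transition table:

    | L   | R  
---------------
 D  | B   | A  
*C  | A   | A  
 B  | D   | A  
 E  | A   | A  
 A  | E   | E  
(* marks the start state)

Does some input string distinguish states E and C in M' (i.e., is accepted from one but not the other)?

No

First remove the unreachable states {B,D}; 3 states remain.
P0 = {C,E} | {A}.
No further refinement is possible. Final partition (2 blocks): {C,E} | {A}.
E and C lie in the same block of the stable partition, so they are equivalent — no string distinguishes them.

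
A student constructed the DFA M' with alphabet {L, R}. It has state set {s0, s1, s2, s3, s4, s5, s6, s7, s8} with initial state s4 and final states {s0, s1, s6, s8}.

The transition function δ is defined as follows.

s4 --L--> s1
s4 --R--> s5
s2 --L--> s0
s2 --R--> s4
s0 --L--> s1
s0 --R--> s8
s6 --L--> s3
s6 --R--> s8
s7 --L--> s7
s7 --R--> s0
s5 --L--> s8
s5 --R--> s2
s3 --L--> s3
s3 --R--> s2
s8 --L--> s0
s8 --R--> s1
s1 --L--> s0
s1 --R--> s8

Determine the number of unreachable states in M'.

3

BFS from s4 reaches {s0, s1, s2, s4, s5, s8}; the 3 state(s) s3, s6, s7 are never visited.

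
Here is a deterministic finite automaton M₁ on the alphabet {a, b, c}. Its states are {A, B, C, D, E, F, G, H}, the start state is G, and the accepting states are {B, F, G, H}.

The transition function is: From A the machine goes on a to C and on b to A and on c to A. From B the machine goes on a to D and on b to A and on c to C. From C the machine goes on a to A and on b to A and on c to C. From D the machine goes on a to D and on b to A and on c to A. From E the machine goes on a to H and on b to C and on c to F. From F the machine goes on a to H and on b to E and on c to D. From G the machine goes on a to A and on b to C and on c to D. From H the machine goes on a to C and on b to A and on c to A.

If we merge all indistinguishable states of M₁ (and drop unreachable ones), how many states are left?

2

First remove the unreachable states {B,E,F,H}; 4 states remain.
Start with accepting vs non-accepting: {G} | {A,C,D}.
Stable partition: {G} | {A,C,D} — 2 equivalence classes.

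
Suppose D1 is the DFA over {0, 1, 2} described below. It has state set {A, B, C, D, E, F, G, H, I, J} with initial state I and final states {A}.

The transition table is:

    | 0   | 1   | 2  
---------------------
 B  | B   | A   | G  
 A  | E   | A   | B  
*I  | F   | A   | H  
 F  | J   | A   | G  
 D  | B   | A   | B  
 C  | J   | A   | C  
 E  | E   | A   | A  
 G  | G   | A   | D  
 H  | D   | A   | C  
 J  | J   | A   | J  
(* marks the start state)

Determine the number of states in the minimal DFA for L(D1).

Every state is reachable, so we keep all 10.
Start with accepting vs non-accepting: {A} | {B,C,D,E,F,G,H,I,J}.
Refine {B,C,D,E,F,G,H,I,J} on symbol 2: members go to different blocks, giving {B,C,D,F,G,H,I,J} and {E}.
The partition is now stable with 3 blocks: {A} | {B,C,D,F,G,H,I,J} | {E}.

3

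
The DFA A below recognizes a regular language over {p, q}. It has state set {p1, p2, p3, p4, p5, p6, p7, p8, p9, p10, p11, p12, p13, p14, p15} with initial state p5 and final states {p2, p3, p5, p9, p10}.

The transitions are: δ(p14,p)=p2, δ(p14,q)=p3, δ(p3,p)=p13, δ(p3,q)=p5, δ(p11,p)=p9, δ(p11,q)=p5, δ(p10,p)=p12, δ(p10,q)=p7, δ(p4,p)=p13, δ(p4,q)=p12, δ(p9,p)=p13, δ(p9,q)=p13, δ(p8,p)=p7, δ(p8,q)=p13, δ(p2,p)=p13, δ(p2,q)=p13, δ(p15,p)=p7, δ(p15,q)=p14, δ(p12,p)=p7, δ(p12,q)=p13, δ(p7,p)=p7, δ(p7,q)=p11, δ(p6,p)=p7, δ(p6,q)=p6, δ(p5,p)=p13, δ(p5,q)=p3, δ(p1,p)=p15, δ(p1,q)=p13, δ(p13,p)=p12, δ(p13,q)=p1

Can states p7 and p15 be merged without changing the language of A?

Yes

States {p4,p6,p8,p10} cannot be reached from the start state, so discard them.
Initial partition by acceptance: {p2,p3,p5,p9} | {p1,p7,p11,p12,p13,p14,p15}.
Split {p2,p3,p5,p9} by δ(·,q) → {p2,p9} and {p3,p5}.
Refine {p1,p7,p11,p12,p13,p14,p15} on symbol p: members go to different blocks, giving {p1,p7,p12,p13,p15} and {p11,p14}.
Refine {p1,p7,p12,p13,p15} on symbol q: members go to different blocks, giving {p1,p12,p13} and {p7,p15}.
Refine {p1,p12,p13} on symbol p: members go to different blocks, giving {p1,p12} and {p13}.
No further refinement is possible. Final partition (6 blocks): {p2,p9} | {p1,p12} | {p3,p5} | {p11,p14} | {p7,p15} | {p13}.
p7 and p15 lie in the same block of the stable partition, so they are equivalent — no string distinguishes them.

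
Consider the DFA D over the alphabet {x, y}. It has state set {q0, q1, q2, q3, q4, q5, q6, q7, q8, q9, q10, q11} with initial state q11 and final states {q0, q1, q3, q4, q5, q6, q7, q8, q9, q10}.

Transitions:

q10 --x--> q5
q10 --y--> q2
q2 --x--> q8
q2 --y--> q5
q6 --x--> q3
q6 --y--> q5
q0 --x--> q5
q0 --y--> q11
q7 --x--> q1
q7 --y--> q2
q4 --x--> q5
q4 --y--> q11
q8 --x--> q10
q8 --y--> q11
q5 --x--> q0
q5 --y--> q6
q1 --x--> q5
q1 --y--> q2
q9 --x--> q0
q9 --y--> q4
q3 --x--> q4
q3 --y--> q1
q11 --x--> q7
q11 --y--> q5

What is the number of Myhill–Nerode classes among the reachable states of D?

6

Reachable states from the start: {q0,q1,q2,q3,q4,q5,q6,q7,q8,q10,q11}. Unreachable: {q9} — drop them.
Start with accepting vs non-accepting: {q0,q1,q3,q4,q5,q6,q7,q8,q10} | {q2,q11}.
Refine {q0,q1,q3,q4,q5,q6,q7,q8,q10} on symbol y: members go to different blocks, giving {q0,q1,q4,q7,q8,q10} and {q3,q5,q6}.
Split {q0,q1,q4,q7,q8,q10} by δ(·,x) → {q0,q1,q4,q10} and {q7,q8}.
Split {q3,q5,q6} by δ(·,x) → {q3,q5} and {q6}.
Refine {q3,q5} on symbol y: members go to different blocks, giving {q3} and {q5}.
Stable partition: {q0,q1,q4,q10} | {q2,q11} | {q3} | {q7,q8} | {q6} | {q5} — 6 equivalence classes.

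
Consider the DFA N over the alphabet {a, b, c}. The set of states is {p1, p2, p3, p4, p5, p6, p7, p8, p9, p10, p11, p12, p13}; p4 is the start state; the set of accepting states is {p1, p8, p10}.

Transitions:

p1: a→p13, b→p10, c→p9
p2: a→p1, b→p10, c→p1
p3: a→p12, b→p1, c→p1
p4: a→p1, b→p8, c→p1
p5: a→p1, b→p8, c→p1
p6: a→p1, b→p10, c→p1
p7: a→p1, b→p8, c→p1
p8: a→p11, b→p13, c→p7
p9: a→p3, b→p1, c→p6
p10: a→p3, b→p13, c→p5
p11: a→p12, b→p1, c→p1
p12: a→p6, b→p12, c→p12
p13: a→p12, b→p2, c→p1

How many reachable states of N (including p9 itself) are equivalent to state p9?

1

All states are reachable from the start state.
P0 = {p1,p8,p10} | {p2,p3,p4,p5,p6,p7,p9,p11,p12,p13}.
Split {p1,p8,p10} by δ(·,b) → {p8,p10} and {p1}.
On input a, block {p2,p3,p4,p5,p6,p7,p9,p11,p12,p13} splits into {p2,p4,p5,p6,p7} and {p3,p9,p11,p12,p13}.
On input a, block {p3,p9,p11,p12,p13} splits into {p3,p9,p11,p13} and {p12}.
Split {p3,p9,p11,p13} by δ(·,a) → {p3,p11,p13} and {p9}.
Split {p3,p11,p13} by δ(·,b) → {p3,p11} and {p13}.
No further refinement is possible. Final partition (7 blocks): {p8,p10} | {p2,p4,p5,p6,p7} | {p1} | {p3,p11} | {p12} | {p9} | {p13}.
State p9 belongs to the block {p9}, which has 1 states.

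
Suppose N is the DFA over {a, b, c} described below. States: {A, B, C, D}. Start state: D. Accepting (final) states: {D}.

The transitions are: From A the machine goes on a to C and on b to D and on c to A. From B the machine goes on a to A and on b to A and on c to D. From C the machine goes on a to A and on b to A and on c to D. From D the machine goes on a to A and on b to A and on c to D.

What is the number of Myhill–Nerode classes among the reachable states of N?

Reachable states from the start: {A,C,D}. Unreachable: {B} — drop them.
P0 = {D} | {A,C}.
On input b, block {A,C} splits into {A} and {C}.
The partition is now stable with 3 blocks: {D} | {A} | {C}.

3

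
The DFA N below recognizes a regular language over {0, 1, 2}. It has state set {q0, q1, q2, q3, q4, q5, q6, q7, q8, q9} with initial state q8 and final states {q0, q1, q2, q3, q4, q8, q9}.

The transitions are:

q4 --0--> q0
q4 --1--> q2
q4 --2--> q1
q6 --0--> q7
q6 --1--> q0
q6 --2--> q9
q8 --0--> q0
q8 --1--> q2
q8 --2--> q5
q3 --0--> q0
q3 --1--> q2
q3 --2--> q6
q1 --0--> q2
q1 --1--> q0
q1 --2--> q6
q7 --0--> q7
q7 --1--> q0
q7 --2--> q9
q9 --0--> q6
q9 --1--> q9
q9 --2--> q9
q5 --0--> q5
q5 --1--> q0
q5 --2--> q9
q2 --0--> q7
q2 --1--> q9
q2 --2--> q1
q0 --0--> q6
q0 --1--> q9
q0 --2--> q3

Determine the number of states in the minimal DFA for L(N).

4

States {q4} cannot be reached from the start state, so discard them.
Start with accepting vs non-accepting: {q0,q1,q2,q3,q8,q9} | {q5,q6,q7}.
On input 0, block {q0,q1,q2,q3,q8,q9} splits into {q0,q2,q9} and {q1,q3,q8}.
Refine {q0,q2,q9} on symbol 2: members go to different blocks, giving {q0,q2} and {q9}.
Stable partition: {q0,q2} | {q5,q6,q7} | {q1,q3,q8} | {q9} — 4 equivalence classes.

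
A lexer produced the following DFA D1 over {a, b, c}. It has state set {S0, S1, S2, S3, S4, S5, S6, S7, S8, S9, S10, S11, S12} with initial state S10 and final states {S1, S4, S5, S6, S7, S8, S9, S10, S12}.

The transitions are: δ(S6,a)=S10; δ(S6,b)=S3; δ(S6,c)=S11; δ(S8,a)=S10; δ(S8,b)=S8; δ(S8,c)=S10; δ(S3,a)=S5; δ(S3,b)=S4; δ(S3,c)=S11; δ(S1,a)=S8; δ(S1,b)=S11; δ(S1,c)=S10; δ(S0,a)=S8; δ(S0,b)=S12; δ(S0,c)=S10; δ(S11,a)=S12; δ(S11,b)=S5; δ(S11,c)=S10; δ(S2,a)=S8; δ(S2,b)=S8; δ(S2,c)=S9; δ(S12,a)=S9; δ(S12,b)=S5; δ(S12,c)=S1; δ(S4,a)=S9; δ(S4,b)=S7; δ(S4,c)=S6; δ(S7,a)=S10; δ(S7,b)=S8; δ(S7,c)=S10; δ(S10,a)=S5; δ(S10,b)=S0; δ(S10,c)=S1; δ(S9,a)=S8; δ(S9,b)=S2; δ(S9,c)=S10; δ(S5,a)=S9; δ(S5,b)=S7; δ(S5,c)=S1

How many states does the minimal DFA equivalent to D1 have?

First remove the unreachable states {S3,S4,S6}; 10 states remain.
Initial partition by acceptance: {S1,S5,S7,S8,S9,S10,S12} | {S0,S2,S11}.
Refine {S1,S5,S7,S8,S9,S10,S12} on symbol b: members go to different blocks, giving {S5,S7,S8,S12} and {S1,S9,S10}.
No further refinement is possible. Final partition (3 blocks): {S5,S7,S8,S12} | {S0,S2,S11} | {S1,S9,S10}.

3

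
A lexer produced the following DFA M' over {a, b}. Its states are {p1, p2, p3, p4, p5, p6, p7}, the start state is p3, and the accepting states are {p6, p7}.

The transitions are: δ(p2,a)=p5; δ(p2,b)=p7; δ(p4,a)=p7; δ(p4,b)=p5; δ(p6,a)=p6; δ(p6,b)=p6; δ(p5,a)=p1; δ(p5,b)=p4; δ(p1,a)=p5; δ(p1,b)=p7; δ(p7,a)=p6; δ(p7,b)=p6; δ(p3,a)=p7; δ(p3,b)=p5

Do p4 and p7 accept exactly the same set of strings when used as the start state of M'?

States {p2} cannot be reached from the start state, so discard them.
Start with accepting vs non-accepting: {p6,p7} | {p1,p3,p4,p5}.
Refine {p1,p3,p4,p5} on symbol a: members go to different blocks, giving {p1,p5} and {p3,p4}.
Split {p1,p5} by δ(·,b) → {p1} and {p5}.
Stable partition: {p6,p7} | {p1} | {p3,p4} | {p5} — 4 equivalence classes.
p4 and p7 end up in different blocks, so they are distinguishable. For instance, the string 'ε' is accepted from only p7.

No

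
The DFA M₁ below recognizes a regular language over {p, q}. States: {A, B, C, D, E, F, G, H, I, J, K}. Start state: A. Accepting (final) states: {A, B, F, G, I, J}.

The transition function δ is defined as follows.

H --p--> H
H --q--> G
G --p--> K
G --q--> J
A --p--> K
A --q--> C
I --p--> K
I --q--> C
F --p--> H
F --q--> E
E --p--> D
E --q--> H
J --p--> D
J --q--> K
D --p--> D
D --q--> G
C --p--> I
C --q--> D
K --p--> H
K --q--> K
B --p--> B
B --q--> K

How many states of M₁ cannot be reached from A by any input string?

No path from A leads to B, E, F; the other 8 states are all reachable.

3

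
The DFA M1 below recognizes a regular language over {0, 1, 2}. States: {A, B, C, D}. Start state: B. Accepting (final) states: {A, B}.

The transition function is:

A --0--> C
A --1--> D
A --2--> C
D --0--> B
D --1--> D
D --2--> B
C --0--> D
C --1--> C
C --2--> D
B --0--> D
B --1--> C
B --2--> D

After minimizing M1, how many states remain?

3

Reachable states from the start: {B,C,D}. Unreachable: {A} — drop them.
Start with accepting vs non-accepting: {B} | {C,D}.
Split {C,D} by δ(·,0) → {C} and {D}.
Stable partition: {B} | {C} | {D} — 3 equivalence classes.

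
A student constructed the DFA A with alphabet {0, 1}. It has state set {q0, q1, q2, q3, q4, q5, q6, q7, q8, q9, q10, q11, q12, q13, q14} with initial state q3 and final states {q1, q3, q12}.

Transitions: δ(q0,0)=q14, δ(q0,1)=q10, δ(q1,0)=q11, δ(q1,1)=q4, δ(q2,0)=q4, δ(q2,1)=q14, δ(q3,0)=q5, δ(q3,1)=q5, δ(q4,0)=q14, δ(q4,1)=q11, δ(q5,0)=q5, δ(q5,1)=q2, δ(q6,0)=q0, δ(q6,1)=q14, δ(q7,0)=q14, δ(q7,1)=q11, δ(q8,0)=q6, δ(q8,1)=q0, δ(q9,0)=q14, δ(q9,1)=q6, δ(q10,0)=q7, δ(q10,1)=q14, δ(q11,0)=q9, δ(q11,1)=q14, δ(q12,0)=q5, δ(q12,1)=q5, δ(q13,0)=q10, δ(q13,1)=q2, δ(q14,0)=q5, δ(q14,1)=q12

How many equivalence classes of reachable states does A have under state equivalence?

5

States {q1,q8,q13} cannot be reached from the start state, so discard them.
Initial partition by acceptance: {q3,q12} | {q0,q2,q4,q5,q6,q7,q9,q10,q11,q14}.
On input 1, block {q0,q2,q4,q5,q6,q7,q9,q10,q11,q14} splits into {q0,q2,q4,q5,q6,q7,q9,q10,q11} and {q14}.
On input 0, block {q0,q2,q4,q5,q6,q7,q9,q10,q11} splits into {q2,q5,q6,q10,q11} and {q0,q4,q7,q9}.
On input 0, block {q2,q5,q6,q10,q11} splits into {q2,q6,q10,q11} and {q5}.
The partition is now stable with 5 blocks: {q3,q12} | {q2,q6,q10,q11} | {q14} | {q0,q4,q7,q9} | {q5}.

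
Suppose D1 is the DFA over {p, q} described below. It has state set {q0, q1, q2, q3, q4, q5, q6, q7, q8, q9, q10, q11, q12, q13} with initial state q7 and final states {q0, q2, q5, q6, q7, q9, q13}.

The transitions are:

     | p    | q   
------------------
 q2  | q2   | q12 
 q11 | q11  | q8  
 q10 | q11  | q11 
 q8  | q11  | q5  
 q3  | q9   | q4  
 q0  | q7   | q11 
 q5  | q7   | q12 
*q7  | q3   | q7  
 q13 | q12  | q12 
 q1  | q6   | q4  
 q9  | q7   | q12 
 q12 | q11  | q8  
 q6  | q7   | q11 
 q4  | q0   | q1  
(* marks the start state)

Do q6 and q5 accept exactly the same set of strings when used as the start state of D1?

Yes

States {q2,q10,q13} cannot be reached from the start state, so discard them.
P0 = {q0,q5,q6,q7,q9} | {q1,q3,q4,q8,q11,q12}.
On input p, block {q0,q5,q6,q7,q9} splits into {q0,q5,q6,q9} and {q7}.
Refine {q1,q3,q4,q8,q11,q12} on symbol p: members go to different blocks, giving {q1,q3,q4} and {q8,q11,q12}.
Split {q8,q11,q12} by δ(·,q) → {q11,q12} and {q8}.
No further refinement is possible. Final partition (5 blocks): {q0,q5,q6,q9} | {q1,q3,q4} | {q7} | {q11,q12} | {q8}.
q6 and q5 lie in the same block of the stable partition, so they are equivalent — no string distinguishes them.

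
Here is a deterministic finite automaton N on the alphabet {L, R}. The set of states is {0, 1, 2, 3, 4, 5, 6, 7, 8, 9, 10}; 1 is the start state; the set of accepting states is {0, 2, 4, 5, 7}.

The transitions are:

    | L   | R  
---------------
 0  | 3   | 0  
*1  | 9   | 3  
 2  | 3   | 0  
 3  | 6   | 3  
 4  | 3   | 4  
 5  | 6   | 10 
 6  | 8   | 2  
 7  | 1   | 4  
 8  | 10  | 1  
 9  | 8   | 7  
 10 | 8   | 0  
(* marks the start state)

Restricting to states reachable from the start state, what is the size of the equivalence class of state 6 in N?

First remove the unreachable states {5}; 10 states remain.
P0 = {0,2,4,7} | {1,3,6,8,9,10}.
On input R, block {1,3,6,8,9,10} splits into {1,3,8} and {6,9,10}.
The partition is now stable with 3 blocks: {0,2,4,7} | {1,3,8} | {6,9,10}.
The equivalence class containing 6 is {6,9,10}, of size 3.

3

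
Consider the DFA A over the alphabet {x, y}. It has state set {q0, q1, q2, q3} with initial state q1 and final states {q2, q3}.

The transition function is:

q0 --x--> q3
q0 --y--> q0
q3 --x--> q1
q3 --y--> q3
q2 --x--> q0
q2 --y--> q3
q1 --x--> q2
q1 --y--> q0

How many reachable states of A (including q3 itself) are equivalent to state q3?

All states are reachable from the start state.
Initial partition by acceptance: {q2,q3} | {q0,q1}.
No further refinement is possible. Final partition (2 blocks): {q2,q3} | {q0,q1}.
The equivalence class containing q3 is {q2,q3}, of size 2.

2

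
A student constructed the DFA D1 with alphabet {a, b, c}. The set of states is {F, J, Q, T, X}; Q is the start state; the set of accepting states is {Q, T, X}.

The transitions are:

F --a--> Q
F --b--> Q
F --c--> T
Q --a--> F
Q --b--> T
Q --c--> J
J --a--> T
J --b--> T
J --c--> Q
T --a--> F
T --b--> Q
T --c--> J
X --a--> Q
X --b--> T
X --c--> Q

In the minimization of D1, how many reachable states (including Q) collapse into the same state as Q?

States {X} cannot be reached from the start state, so discard them.
P0 = {Q,T} | {F,J}.
No further refinement is possible. Final partition (2 blocks): {Q,T} | {F,J}.
State Q belongs to the block {Q,T}, which has 2 states.

2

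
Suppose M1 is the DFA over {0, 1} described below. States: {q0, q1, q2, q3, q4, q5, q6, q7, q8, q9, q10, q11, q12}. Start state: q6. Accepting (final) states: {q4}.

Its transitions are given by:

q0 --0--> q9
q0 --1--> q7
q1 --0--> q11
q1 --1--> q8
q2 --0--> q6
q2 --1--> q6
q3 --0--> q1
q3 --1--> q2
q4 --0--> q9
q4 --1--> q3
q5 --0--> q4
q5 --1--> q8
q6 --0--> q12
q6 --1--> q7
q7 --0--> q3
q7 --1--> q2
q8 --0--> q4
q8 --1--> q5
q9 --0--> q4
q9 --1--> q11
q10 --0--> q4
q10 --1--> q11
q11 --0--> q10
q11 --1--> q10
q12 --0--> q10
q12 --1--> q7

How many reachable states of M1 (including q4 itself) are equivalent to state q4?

1

States {q0} cannot be reached from the start state, so discard them.
Initial partition by acceptance: {q4} | {q1,q2,q3,q5,q6,q7,q8,q9,q10,q11,q12}.
Split {q1,q2,q3,q5,q6,q7,q8,q9,q10,q11,q12} by δ(·,0) → {q1,q2,q3,q6,q7,q11,q12} and {q5,q8,q9,q10}.
Split {q1,q2,q3,q6,q7,q11,q12} by δ(·,0) → {q1,q2,q3,q6,q7} and {q11,q12}.
On input 0, block {q1,q2,q3,q6,q7} splits into {q2,q3,q7} and {q1,q6}.
Split {q2,q3,q7} by δ(·,0) → {q2,q3} and {q7}.
Refine {q2,q3} on symbol 1: members go to different blocks, giving {q2} and {q3}.
Split {q5,q8,q9,q10} by δ(·,1) → {q5,q8} and {q9,q10}.
Split {q11,q12} by δ(·,1) → {q11} and {q12}.
On input 0, block {q1,q6} splits into {q1} and {q6}.
Stable partition: {q4} | {q2} | {q5,q8} | {q11} | {q1} | {q7} | {q3} | {q9,q10} | {q12} | {q6} — 10 equivalence classes.
State q4 belongs to the block {q4}, which has 1 states.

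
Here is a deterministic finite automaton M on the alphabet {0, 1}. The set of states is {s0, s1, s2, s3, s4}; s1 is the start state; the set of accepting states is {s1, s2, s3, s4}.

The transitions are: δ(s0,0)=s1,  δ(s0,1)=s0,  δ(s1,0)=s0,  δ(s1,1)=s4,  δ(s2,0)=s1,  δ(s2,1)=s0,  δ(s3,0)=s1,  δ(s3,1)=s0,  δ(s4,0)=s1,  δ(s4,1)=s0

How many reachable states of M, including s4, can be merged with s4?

First remove the unreachable states {s2,s3}; 3 states remain.
Initial partition by acceptance: {s1,s4} | {s0}.
Split {s1,s4} by δ(·,0) → {s1} and {s4}.
No further refinement is possible. Final partition (3 blocks): {s1} | {s0} | {s4}.
State s4 belongs to the block {s4}, which has 1 states.

1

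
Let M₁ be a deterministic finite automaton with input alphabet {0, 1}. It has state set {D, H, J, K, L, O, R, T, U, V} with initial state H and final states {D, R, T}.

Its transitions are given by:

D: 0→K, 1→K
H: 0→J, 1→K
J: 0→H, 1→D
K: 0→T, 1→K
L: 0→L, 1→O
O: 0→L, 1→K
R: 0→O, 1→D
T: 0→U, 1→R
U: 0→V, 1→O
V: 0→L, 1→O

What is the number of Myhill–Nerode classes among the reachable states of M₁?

8

Start with accepting vs non-accepting: {D,R,T} | {H,J,K,L,O,U,V}.
Split {D,R,T} by δ(·,1) → {R,T} and {D}.
Split {R,T} by δ(·,1) → {T} and {R}.
Split {H,J,K,L,O,U,V} by δ(·,0) → {H,J,L,O,U,V} and {K}.
Split {H,J,L,O,U,V} by δ(·,1) → {L,U,V} and {H,O} and {J}.
Split {H,O} by δ(·,0) → {H} and {O}.
Stable partition: {T} | {L,U,V} | {D} | {R} | {K} | {H} | {J} | {O} — 8 equivalence classes.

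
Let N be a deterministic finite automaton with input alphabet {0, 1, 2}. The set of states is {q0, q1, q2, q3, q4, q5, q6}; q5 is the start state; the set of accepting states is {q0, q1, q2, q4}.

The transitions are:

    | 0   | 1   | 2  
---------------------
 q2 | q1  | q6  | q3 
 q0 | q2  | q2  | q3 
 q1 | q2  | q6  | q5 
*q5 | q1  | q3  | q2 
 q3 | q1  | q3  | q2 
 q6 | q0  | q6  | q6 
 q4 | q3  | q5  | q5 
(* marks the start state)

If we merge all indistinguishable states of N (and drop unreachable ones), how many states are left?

Reachable states from the start: {q0,q1,q2,q3,q5,q6}. Unreachable: {q4} — drop them.
Initial partition by acceptance: {q0,q1,q2} | {q3,q5,q6}.
Split {q0,q1,q2} by δ(·,1) → {q1,q2} and {q0}.
On input 0, block {q3,q5,q6} splits into {q3,q5} and {q6}.
Stable partition: {q1,q2} | {q3,q5} | {q0} | {q6} — 4 equivalence classes.

4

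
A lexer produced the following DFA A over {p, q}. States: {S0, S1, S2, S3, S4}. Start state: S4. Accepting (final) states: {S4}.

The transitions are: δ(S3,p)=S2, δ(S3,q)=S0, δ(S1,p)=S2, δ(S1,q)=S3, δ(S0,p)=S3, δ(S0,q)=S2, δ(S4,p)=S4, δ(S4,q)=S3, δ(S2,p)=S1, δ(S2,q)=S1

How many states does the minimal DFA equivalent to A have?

2

All states are reachable from the start state.
Initial partition by acceptance: {S4} | {S0,S1,S2,S3}.
The partition is now stable with 2 blocks: {S4} | {S0,S1,S2,S3}.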